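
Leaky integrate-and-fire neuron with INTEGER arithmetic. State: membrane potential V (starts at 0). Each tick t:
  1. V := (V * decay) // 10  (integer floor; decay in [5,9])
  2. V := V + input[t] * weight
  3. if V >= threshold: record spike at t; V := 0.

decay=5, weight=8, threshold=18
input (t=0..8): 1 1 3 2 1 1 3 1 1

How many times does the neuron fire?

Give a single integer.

Answer: 2

Derivation:
t=0: input=1 -> V=8
t=1: input=1 -> V=12
t=2: input=3 -> V=0 FIRE
t=3: input=2 -> V=16
t=4: input=1 -> V=16
t=5: input=1 -> V=16
t=6: input=3 -> V=0 FIRE
t=7: input=1 -> V=8
t=8: input=1 -> V=12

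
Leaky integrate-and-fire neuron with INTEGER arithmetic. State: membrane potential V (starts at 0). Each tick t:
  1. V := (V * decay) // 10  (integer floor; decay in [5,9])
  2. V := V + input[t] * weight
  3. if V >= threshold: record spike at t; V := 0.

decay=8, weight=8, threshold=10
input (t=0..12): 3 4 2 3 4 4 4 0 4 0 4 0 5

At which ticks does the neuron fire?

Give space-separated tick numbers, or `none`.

Answer: 0 1 2 3 4 5 6 8 10 12

Derivation:
t=0: input=3 -> V=0 FIRE
t=1: input=4 -> V=0 FIRE
t=2: input=2 -> V=0 FIRE
t=3: input=3 -> V=0 FIRE
t=4: input=4 -> V=0 FIRE
t=5: input=4 -> V=0 FIRE
t=6: input=4 -> V=0 FIRE
t=7: input=0 -> V=0
t=8: input=4 -> V=0 FIRE
t=9: input=0 -> V=0
t=10: input=4 -> V=0 FIRE
t=11: input=0 -> V=0
t=12: input=5 -> V=0 FIRE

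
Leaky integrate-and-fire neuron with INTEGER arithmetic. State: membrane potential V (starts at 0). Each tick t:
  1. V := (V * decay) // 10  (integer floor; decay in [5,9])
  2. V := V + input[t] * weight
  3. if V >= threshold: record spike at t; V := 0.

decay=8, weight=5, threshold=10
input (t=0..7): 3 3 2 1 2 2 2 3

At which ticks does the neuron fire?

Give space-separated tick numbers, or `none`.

t=0: input=3 -> V=0 FIRE
t=1: input=3 -> V=0 FIRE
t=2: input=2 -> V=0 FIRE
t=3: input=1 -> V=5
t=4: input=2 -> V=0 FIRE
t=5: input=2 -> V=0 FIRE
t=6: input=2 -> V=0 FIRE
t=7: input=3 -> V=0 FIRE

Answer: 0 1 2 4 5 6 7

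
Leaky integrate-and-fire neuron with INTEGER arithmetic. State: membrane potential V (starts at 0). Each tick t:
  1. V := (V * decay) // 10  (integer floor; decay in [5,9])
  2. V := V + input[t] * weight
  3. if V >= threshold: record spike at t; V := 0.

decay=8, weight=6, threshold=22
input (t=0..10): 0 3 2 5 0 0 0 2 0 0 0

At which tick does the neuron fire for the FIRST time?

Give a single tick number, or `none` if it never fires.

Answer: 2

Derivation:
t=0: input=0 -> V=0
t=1: input=3 -> V=18
t=2: input=2 -> V=0 FIRE
t=3: input=5 -> V=0 FIRE
t=4: input=0 -> V=0
t=5: input=0 -> V=0
t=6: input=0 -> V=0
t=7: input=2 -> V=12
t=8: input=0 -> V=9
t=9: input=0 -> V=7
t=10: input=0 -> V=5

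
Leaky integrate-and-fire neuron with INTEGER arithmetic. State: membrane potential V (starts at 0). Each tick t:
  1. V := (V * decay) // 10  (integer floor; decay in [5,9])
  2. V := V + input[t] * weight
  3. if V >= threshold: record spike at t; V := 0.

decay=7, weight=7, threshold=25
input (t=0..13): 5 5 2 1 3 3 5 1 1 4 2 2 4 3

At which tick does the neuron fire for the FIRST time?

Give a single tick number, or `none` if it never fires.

Answer: 0

Derivation:
t=0: input=5 -> V=0 FIRE
t=1: input=5 -> V=0 FIRE
t=2: input=2 -> V=14
t=3: input=1 -> V=16
t=4: input=3 -> V=0 FIRE
t=5: input=3 -> V=21
t=6: input=5 -> V=0 FIRE
t=7: input=1 -> V=7
t=8: input=1 -> V=11
t=9: input=4 -> V=0 FIRE
t=10: input=2 -> V=14
t=11: input=2 -> V=23
t=12: input=4 -> V=0 FIRE
t=13: input=3 -> V=21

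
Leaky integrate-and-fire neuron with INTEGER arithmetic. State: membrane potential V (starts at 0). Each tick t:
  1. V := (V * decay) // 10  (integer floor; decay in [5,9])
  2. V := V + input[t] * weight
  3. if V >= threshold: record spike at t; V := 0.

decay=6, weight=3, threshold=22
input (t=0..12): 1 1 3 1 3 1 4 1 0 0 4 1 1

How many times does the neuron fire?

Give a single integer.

t=0: input=1 -> V=3
t=1: input=1 -> V=4
t=2: input=3 -> V=11
t=3: input=1 -> V=9
t=4: input=3 -> V=14
t=5: input=1 -> V=11
t=6: input=4 -> V=18
t=7: input=1 -> V=13
t=8: input=0 -> V=7
t=9: input=0 -> V=4
t=10: input=4 -> V=14
t=11: input=1 -> V=11
t=12: input=1 -> V=9

Answer: 0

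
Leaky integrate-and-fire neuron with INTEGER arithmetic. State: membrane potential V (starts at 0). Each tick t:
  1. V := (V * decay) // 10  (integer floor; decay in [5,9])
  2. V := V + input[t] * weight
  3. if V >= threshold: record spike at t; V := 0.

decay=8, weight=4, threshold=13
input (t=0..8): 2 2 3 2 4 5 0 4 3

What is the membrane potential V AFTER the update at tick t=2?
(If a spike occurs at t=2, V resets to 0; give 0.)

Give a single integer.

Answer: 12

Derivation:
t=0: input=2 -> V=8
t=1: input=2 -> V=0 FIRE
t=2: input=3 -> V=12
t=3: input=2 -> V=0 FIRE
t=4: input=4 -> V=0 FIRE
t=5: input=5 -> V=0 FIRE
t=6: input=0 -> V=0
t=7: input=4 -> V=0 FIRE
t=8: input=3 -> V=12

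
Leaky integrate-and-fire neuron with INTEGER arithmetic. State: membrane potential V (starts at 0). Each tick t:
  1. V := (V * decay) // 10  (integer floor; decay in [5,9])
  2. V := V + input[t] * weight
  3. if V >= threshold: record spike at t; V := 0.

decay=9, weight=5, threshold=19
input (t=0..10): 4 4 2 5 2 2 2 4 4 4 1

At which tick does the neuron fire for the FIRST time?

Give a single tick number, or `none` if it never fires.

Answer: 0

Derivation:
t=0: input=4 -> V=0 FIRE
t=1: input=4 -> V=0 FIRE
t=2: input=2 -> V=10
t=3: input=5 -> V=0 FIRE
t=4: input=2 -> V=10
t=5: input=2 -> V=0 FIRE
t=6: input=2 -> V=10
t=7: input=4 -> V=0 FIRE
t=8: input=4 -> V=0 FIRE
t=9: input=4 -> V=0 FIRE
t=10: input=1 -> V=5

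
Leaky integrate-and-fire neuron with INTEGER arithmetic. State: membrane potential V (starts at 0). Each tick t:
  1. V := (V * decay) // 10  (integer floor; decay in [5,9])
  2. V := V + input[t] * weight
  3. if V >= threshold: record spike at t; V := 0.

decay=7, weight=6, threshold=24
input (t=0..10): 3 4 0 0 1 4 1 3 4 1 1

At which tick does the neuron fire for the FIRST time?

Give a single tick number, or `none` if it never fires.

t=0: input=3 -> V=18
t=1: input=4 -> V=0 FIRE
t=2: input=0 -> V=0
t=3: input=0 -> V=0
t=4: input=1 -> V=6
t=5: input=4 -> V=0 FIRE
t=6: input=1 -> V=6
t=7: input=3 -> V=22
t=8: input=4 -> V=0 FIRE
t=9: input=1 -> V=6
t=10: input=1 -> V=10

Answer: 1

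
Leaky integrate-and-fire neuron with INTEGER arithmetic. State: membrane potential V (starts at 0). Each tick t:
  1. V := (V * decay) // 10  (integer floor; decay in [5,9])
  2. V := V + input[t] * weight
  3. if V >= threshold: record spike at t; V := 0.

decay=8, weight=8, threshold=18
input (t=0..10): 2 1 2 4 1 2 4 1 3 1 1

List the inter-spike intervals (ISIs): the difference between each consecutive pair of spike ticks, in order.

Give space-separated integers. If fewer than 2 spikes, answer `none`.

t=0: input=2 -> V=16
t=1: input=1 -> V=0 FIRE
t=2: input=2 -> V=16
t=3: input=4 -> V=0 FIRE
t=4: input=1 -> V=8
t=5: input=2 -> V=0 FIRE
t=6: input=4 -> V=0 FIRE
t=7: input=1 -> V=8
t=8: input=3 -> V=0 FIRE
t=9: input=1 -> V=8
t=10: input=1 -> V=14

Answer: 2 2 1 2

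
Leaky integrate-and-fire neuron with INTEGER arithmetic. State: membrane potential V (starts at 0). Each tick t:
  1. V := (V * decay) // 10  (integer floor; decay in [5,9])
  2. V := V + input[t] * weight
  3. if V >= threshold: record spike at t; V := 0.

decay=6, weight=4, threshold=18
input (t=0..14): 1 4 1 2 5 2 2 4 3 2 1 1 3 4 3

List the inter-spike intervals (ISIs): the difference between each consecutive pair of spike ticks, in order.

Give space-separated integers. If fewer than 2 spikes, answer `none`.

Answer: 3 3 5 2

Derivation:
t=0: input=1 -> V=4
t=1: input=4 -> V=0 FIRE
t=2: input=1 -> V=4
t=3: input=2 -> V=10
t=4: input=5 -> V=0 FIRE
t=5: input=2 -> V=8
t=6: input=2 -> V=12
t=7: input=4 -> V=0 FIRE
t=8: input=3 -> V=12
t=9: input=2 -> V=15
t=10: input=1 -> V=13
t=11: input=1 -> V=11
t=12: input=3 -> V=0 FIRE
t=13: input=4 -> V=16
t=14: input=3 -> V=0 FIRE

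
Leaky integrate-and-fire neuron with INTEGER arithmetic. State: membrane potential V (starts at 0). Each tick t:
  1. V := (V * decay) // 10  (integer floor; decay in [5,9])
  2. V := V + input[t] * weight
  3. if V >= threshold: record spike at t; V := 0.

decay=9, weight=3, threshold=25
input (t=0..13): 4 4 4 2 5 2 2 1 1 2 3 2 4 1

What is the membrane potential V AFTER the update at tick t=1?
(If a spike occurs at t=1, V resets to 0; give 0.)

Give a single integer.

Answer: 22

Derivation:
t=0: input=4 -> V=12
t=1: input=4 -> V=22
t=2: input=4 -> V=0 FIRE
t=3: input=2 -> V=6
t=4: input=5 -> V=20
t=5: input=2 -> V=24
t=6: input=2 -> V=0 FIRE
t=7: input=1 -> V=3
t=8: input=1 -> V=5
t=9: input=2 -> V=10
t=10: input=3 -> V=18
t=11: input=2 -> V=22
t=12: input=4 -> V=0 FIRE
t=13: input=1 -> V=3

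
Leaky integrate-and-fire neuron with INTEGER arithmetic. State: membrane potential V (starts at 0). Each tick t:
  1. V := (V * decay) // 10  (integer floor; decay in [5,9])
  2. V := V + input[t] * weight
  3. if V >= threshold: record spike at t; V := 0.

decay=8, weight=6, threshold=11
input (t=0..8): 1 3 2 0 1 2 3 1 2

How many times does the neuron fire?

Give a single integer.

t=0: input=1 -> V=6
t=1: input=3 -> V=0 FIRE
t=2: input=2 -> V=0 FIRE
t=3: input=0 -> V=0
t=4: input=1 -> V=6
t=5: input=2 -> V=0 FIRE
t=6: input=3 -> V=0 FIRE
t=7: input=1 -> V=6
t=8: input=2 -> V=0 FIRE

Answer: 5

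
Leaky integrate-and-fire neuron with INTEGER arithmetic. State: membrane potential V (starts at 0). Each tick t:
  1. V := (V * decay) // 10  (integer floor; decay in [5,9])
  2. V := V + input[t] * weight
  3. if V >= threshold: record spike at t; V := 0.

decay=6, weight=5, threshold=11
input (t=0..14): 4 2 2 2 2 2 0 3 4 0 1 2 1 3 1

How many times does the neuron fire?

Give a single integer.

Answer: 7

Derivation:
t=0: input=4 -> V=0 FIRE
t=1: input=2 -> V=10
t=2: input=2 -> V=0 FIRE
t=3: input=2 -> V=10
t=4: input=2 -> V=0 FIRE
t=5: input=2 -> V=10
t=6: input=0 -> V=6
t=7: input=3 -> V=0 FIRE
t=8: input=4 -> V=0 FIRE
t=9: input=0 -> V=0
t=10: input=1 -> V=5
t=11: input=2 -> V=0 FIRE
t=12: input=1 -> V=5
t=13: input=3 -> V=0 FIRE
t=14: input=1 -> V=5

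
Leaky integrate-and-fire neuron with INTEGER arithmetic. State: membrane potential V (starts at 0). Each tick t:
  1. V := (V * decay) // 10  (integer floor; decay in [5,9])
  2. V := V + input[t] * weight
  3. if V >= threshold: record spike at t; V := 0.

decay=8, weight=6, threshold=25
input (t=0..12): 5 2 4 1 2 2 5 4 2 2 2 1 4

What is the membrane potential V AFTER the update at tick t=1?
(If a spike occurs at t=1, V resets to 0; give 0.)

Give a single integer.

t=0: input=5 -> V=0 FIRE
t=1: input=2 -> V=12
t=2: input=4 -> V=0 FIRE
t=3: input=1 -> V=6
t=4: input=2 -> V=16
t=5: input=2 -> V=24
t=6: input=5 -> V=0 FIRE
t=7: input=4 -> V=24
t=8: input=2 -> V=0 FIRE
t=9: input=2 -> V=12
t=10: input=2 -> V=21
t=11: input=1 -> V=22
t=12: input=4 -> V=0 FIRE

Answer: 12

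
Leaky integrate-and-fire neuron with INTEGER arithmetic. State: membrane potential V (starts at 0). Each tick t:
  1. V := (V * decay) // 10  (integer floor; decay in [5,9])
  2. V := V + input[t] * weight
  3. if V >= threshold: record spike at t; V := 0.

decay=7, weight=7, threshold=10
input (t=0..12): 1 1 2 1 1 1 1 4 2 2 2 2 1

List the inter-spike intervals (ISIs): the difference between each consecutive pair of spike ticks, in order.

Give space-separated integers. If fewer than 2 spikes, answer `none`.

t=0: input=1 -> V=7
t=1: input=1 -> V=0 FIRE
t=2: input=2 -> V=0 FIRE
t=3: input=1 -> V=7
t=4: input=1 -> V=0 FIRE
t=5: input=1 -> V=7
t=6: input=1 -> V=0 FIRE
t=7: input=4 -> V=0 FIRE
t=8: input=2 -> V=0 FIRE
t=9: input=2 -> V=0 FIRE
t=10: input=2 -> V=0 FIRE
t=11: input=2 -> V=0 FIRE
t=12: input=1 -> V=7

Answer: 1 2 2 1 1 1 1 1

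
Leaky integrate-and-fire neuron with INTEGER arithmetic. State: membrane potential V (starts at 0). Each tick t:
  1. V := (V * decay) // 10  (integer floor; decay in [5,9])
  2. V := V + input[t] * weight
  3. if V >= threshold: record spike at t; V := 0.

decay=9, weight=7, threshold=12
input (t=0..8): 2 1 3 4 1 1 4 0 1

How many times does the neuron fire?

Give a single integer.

t=0: input=2 -> V=0 FIRE
t=1: input=1 -> V=7
t=2: input=3 -> V=0 FIRE
t=3: input=4 -> V=0 FIRE
t=4: input=1 -> V=7
t=5: input=1 -> V=0 FIRE
t=6: input=4 -> V=0 FIRE
t=7: input=0 -> V=0
t=8: input=1 -> V=7

Answer: 5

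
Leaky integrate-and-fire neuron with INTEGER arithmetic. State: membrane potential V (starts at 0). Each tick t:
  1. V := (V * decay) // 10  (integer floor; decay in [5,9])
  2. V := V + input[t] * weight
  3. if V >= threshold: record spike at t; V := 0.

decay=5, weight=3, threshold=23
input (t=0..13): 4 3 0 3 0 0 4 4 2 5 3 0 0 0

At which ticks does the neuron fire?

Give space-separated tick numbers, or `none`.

Answer: none

Derivation:
t=0: input=4 -> V=12
t=1: input=3 -> V=15
t=2: input=0 -> V=7
t=3: input=3 -> V=12
t=4: input=0 -> V=6
t=5: input=0 -> V=3
t=6: input=4 -> V=13
t=7: input=4 -> V=18
t=8: input=2 -> V=15
t=9: input=5 -> V=22
t=10: input=3 -> V=20
t=11: input=0 -> V=10
t=12: input=0 -> V=5
t=13: input=0 -> V=2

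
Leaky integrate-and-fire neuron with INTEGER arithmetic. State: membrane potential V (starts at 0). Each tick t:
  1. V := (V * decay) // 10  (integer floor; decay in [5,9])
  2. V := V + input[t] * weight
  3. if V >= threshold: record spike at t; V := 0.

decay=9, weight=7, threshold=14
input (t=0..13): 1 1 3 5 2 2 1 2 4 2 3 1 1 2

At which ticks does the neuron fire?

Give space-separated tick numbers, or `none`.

t=0: input=1 -> V=7
t=1: input=1 -> V=13
t=2: input=3 -> V=0 FIRE
t=3: input=5 -> V=0 FIRE
t=4: input=2 -> V=0 FIRE
t=5: input=2 -> V=0 FIRE
t=6: input=1 -> V=7
t=7: input=2 -> V=0 FIRE
t=8: input=4 -> V=0 FIRE
t=9: input=2 -> V=0 FIRE
t=10: input=3 -> V=0 FIRE
t=11: input=1 -> V=7
t=12: input=1 -> V=13
t=13: input=2 -> V=0 FIRE

Answer: 2 3 4 5 7 8 9 10 13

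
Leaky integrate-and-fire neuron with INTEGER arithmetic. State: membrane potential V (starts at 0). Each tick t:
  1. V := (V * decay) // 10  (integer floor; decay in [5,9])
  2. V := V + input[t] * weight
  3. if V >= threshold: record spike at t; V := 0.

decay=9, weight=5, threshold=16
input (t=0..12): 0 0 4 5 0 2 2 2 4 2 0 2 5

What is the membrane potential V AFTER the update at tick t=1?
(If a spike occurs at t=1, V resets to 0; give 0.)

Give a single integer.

t=0: input=0 -> V=0
t=1: input=0 -> V=0
t=2: input=4 -> V=0 FIRE
t=3: input=5 -> V=0 FIRE
t=4: input=0 -> V=0
t=5: input=2 -> V=10
t=6: input=2 -> V=0 FIRE
t=7: input=2 -> V=10
t=8: input=4 -> V=0 FIRE
t=9: input=2 -> V=10
t=10: input=0 -> V=9
t=11: input=2 -> V=0 FIRE
t=12: input=5 -> V=0 FIRE

Answer: 0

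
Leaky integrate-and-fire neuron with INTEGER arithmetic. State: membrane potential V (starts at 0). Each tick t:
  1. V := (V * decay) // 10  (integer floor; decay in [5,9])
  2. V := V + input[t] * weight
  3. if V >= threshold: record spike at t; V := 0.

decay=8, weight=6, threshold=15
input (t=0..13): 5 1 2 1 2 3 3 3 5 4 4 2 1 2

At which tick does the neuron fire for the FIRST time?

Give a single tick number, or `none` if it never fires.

Answer: 0

Derivation:
t=0: input=5 -> V=0 FIRE
t=1: input=1 -> V=6
t=2: input=2 -> V=0 FIRE
t=3: input=1 -> V=6
t=4: input=2 -> V=0 FIRE
t=5: input=3 -> V=0 FIRE
t=6: input=3 -> V=0 FIRE
t=7: input=3 -> V=0 FIRE
t=8: input=5 -> V=0 FIRE
t=9: input=4 -> V=0 FIRE
t=10: input=4 -> V=0 FIRE
t=11: input=2 -> V=12
t=12: input=1 -> V=0 FIRE
t=13: input=2 -> V=12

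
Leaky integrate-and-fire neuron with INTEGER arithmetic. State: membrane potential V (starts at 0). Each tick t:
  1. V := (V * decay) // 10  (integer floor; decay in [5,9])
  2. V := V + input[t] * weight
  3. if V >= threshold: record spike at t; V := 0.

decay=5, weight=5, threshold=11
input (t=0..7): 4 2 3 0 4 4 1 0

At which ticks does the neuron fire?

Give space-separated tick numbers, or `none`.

t=0: input=4 -> V=0 FIRE
t=1: input=2 -> V=10
t=2: input=3 -> V=0 FIRE
t=3: input=0 -> V=0
t=4: input=4 -> V=0 FIRE
t=5: input=4 -> V=0 FIRE
t=6: input=1 -> V=5
t=7: input=0 -> V=2

Answer: 0 2 4 5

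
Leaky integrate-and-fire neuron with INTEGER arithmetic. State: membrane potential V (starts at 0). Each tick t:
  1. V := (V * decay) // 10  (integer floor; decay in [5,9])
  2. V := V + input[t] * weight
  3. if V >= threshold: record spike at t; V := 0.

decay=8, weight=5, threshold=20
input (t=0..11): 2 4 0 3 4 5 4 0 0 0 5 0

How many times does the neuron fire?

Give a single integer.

Answer: 5

Derivation:
t=0: input=2 -> V=10
t=1: input=4 -> V=0 FIRE
t=2: input=0 -> V=0
t=3: input=3 -> V=15
t=4: input=4 -> V=0 FIRE
t=5: input=5 -> V=0 FIRE
t=6: input=4 -> V=0 FIRE
t=7: input=0 -> V=0
t=8: input=0 -> V=0
t=9: input=0 -> V=0
t=10: input=5 -> V=0 FIRE
t=11: input=0 -> V=0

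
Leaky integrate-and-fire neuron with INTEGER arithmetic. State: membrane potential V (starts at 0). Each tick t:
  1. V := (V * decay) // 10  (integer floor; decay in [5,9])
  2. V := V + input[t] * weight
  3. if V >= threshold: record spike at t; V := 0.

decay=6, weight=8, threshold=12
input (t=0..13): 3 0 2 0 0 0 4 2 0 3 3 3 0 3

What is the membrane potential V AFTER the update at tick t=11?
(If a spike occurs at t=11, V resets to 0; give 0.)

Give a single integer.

t=0: input=3 -> V=0 FIRE
t=1: input=0 -> V=0
t=2: input=2 -> V=0 FIRE
t=3: input=0 -> V=0
t=4: input=0 -> V=0
t=5: input=0 -> V=0
t=6: input=4 -> V=0 FIRE
t=7: input=2 -> V=0 FIRE
t=8: input=0 -> V=0
t=9: input=3 -> V=0 FIRE
t=10: input=3 -> V=0 FIRE
t=11: input=3 -> V=0 FIRE
t=12: input=0 -> V=0
t=13: input=3 -> V=0 FIRE

Answer: 0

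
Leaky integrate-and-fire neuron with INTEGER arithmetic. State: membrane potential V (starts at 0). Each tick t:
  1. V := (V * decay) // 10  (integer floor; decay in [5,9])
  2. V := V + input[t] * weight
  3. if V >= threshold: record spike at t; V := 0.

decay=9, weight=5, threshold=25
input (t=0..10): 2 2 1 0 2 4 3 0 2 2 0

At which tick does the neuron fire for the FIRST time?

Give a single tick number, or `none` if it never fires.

t=0: input=2 -> V=10
t=1: input=2 -> V=19
t=2: input=1 -> V=22
t=3: input=0 -> V=19
t=4: input=2 -> V=0 FIRE
t=5: input=4 -> V=20
t=6: input=3 -> V=0 FIRE
t=7: input=0 -> V=0
t=8: input=2 -> V=10
t=9: input=2 -> V=19
t=10: input=0 -> V=17

Answer: 4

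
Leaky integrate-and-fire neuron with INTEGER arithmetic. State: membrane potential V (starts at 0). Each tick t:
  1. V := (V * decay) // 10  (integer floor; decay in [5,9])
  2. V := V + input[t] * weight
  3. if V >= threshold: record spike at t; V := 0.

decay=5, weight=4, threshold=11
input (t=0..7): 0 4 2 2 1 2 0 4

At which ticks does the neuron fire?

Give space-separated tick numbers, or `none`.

t=0: input=0 -> V=0
t=1: input=4 -> V=0 FIRE
t=2: input=2 -> V=8
t=3: input=2 -> V=0 FIRE
t=4: input=1 -> V=4
t=5: input=2 -> V=10
t=6: input=0 -> V=5
t=7: input=4 -> V=0 FIRE

Answer: 1 3 7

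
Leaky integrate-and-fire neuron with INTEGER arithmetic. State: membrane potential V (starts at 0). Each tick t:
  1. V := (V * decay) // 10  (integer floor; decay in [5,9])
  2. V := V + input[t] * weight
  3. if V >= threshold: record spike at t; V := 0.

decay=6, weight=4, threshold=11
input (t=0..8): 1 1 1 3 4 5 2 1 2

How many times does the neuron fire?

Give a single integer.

t=0: input=1 -> V=4
t=1: input=1 -> V=6
t=2: input=1 -> V=7
t=3: input=3 -> V=0 FIRE
t=4: input=4 -> V=0 FIRE
t=5: input=5 -> V=0 FIRE
t=6: input=2 -> V=8
t=7: input=1 -> V=8
t=8: input=2 -> V=0 FIRE

Answer: 4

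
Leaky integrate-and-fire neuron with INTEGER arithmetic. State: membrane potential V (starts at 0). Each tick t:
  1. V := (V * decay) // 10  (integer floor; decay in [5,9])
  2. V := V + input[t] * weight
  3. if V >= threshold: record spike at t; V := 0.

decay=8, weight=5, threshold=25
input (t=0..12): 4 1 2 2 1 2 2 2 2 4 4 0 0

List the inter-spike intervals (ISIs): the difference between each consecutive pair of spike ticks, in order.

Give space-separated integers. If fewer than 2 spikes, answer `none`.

Answer: 4 3

Derivation:
t=0: input=4 -> V=20
t=1: input=1 -> V=21
t=2: input=2 -> V=0 FIRE
t=3: input=2 -> V=10
t=4: input=1 -> V=13
t=5: input=2 -> V=20
t=6: input=2 -> V=0 FIRE
t=7: input=2 -> V=10
t=8: input=2 -> V=18
t=9: input=4 -> V=0 FIRE
t=10: input=4 -> V=20
t=11: input=0 -> V=16
t=12: input=0 -> V=12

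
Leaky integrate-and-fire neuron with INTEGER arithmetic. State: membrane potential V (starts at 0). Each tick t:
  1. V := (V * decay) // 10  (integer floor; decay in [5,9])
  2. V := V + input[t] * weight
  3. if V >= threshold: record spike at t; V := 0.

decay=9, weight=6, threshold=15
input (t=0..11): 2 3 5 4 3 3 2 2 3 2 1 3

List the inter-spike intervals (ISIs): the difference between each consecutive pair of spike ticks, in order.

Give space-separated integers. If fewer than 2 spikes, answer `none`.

t=0: input=2 -> V=12
t=1: input=3 -> V=0 FIRE
t=2: input=5 -> V=0 FIRE
t=3: input=4 -> V=0 FIRE
t=4: input=3 -> V=0 FIRE
t=5: input=3 -> V=0 FIRE
t=6: input=2 -> V=12
t=7: input=2 -> V=0 FIRE
t=8: input=3 -> V=0 FIRE
t=9: input=2 -> V=12
t=10: input=1 -> V=0 FIRE
t=11: input=3 -> V=0 FIRE

Answer: 1 1 1 1 2 1 2 1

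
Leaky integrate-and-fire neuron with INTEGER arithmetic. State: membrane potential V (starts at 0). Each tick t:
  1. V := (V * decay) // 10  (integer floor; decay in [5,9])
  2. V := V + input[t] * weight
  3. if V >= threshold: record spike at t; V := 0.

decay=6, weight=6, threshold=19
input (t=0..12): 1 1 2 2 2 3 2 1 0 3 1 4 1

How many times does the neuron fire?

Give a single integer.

t=0: input=1 -> V=6
t=1: input=1 -> V=9
t=2: input=2 -> V=17
t=3: input=2 -> V=0 FIRE
t=4: input=2 -> V=12
t=5: input=3 -> V=0 FIRE
t=6: input=2 -> V=12
t=7: input=1 -> V=13
t=8: input=0 -> V=7
t=9: input=3 -> V=0 FIRE
t=10: input=1 -> V=6
t=11: input=4 -> V=0 FIRE
t=12: input=1 -> V=6

Answer: 4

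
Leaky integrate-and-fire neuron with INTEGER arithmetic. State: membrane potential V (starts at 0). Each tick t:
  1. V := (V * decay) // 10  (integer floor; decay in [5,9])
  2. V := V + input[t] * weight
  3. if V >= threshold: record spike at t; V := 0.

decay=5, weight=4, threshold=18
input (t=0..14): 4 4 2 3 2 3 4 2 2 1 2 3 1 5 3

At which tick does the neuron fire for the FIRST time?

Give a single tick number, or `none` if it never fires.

Answer: 1

Derivation:
t=0: input=4 -> V=16
t=1: input=4 -> V=0 FIRE
t=2: input=2 -> V=8
t=3: input=3 -> V=16
t=4: input=2 -> V=16
t=5: input=3 -> V=0 FIRE
t=6: input=4 -> V=16
t=7: input=2 -> V=16
t=8: input=2 -> V=16
t=9: input=1 -> V=12
t=10: input=2 -> V=14
t=11: input=3 -> V=0 FIRE
t=12: input=1 -> V=4
t=13: input=5 -> V=0 FIRE
t=14: input=3 -> V=12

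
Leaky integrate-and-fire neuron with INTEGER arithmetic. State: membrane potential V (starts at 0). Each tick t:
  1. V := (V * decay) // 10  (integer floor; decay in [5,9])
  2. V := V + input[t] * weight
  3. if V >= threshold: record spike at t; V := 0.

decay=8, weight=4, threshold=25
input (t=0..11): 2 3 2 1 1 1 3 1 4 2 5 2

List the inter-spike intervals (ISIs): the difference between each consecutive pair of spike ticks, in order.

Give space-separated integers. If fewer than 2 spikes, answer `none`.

Answer: 4

Derivation:
t=0: input=2 -> V=8
t=1: input=3 -> V=18
t=2: input=2 -> V=22
t=3: input=1 -> V=21
t=4: input=1 -> V=20
t=5: input=1 -> V=20
t=6: input=3 -> V=0 FIRE
t=7: input=1 -> V=4
t=8: input=4 -> V=19
t=9: input=2 -> V=23
t=10: input=5 -> V=0 FIRE
t=11: input=2 -> V=8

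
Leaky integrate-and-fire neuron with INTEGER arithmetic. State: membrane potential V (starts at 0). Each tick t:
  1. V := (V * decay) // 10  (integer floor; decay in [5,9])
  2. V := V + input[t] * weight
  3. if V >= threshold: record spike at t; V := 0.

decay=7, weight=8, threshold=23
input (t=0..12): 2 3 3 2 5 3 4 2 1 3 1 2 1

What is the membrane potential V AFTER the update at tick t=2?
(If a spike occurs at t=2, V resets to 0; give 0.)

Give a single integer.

Answer: 0

Derivation:
t=0: input=2 -> V=16
t=1: input=3 -> V=0 FIRE
t=2: input=3 -> V=0 FIRE
t=3: input=2 -> V=16
t=4: input=5 -> V=0 FIRE
t=5: input=3 -> V=0 FIRE
t=6: input=4 -> V=0 FIRE
t=7: input=2 -> V=16
t=8: input=1 -> V=19
t=9: input=3 -> V=0 FIRE
t=10: input=1 -> V=8
t=11: input=2 -> V=21
t=12: input=1 -> V=22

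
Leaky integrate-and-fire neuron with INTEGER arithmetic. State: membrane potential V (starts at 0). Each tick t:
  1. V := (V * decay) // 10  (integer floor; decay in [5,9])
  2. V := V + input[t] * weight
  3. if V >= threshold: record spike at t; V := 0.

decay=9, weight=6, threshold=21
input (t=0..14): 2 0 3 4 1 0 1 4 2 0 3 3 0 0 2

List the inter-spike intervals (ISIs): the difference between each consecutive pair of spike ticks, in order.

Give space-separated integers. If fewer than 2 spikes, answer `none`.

t=0: input=2 -> V=12
t=1: input=0 -> V=10
t=2: input=3 -> V=0 FIRE
t=3: input=4 -> V=0 FIRE
t=4: input=1 -> V=6
t=5: input=0 -> V=5
t=6: input=1 -> V=10
t=7: input=4 -> V=0 FIRE
t=8: input=2 -> V=12
t=9: input=0 -> V=10
t=10: input=3 -> V=0 FIRE
t=11: input=3 -> V=18
t=12: input=0 -> V=16
t=13: input=0 -> V=14
t=14: input=2 -> V=0 FIRE

Answer: 1 4 3 4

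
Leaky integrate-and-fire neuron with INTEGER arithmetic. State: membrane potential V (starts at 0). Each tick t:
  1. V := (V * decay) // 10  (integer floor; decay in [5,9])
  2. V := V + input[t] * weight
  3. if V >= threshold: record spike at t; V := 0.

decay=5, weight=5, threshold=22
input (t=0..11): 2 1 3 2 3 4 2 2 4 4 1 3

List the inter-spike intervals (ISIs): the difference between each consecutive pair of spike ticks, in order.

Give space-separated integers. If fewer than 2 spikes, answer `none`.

t=0: input=2 -> V=10
t=1: input=1 -> V=10
t=2: input=3 -> V=20
t=3: input=2 -> V=20
t=4: input=3 -> V=0 FIRE
t=5: input=4 -> V=20
t=6: input=2 -> V=20
t=7: input=2 -> V=20
t=8: input=4 -> V=0 FIRE
t=9: input=4 -> V=20
t=10: input=1 -> V=15
t=11: input=3 -> V=0 FIRE

Answer: 4 3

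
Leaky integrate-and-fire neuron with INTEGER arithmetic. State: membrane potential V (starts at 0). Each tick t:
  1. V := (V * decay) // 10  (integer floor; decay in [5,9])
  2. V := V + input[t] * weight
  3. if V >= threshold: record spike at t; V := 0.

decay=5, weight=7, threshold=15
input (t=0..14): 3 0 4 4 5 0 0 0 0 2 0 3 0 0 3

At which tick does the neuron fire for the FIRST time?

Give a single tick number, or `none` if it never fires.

t=0: input=3 -> V=0 FIRE
t=1: input=0 -> V=0
t=2: input=4 -> V=0 FIRE
t=3: input=4 -> V=0 FIRE
t=4: input=5 -> V=0 FIRE
t=5: input=0 -> V=0
t=6: input=0 -> V=0
t=7: input=0 -> V=0
t=8: input=0 -> V=0
t=9: input=2 -> V=14
t=10: input=0 -> V=7
t=11: input=3 -> V=0 FIRE
t=12: input=0 -> V=0
t=13: input=0 -> V=0
t=14: input=3 -> V=0 FIRE

Answer: 0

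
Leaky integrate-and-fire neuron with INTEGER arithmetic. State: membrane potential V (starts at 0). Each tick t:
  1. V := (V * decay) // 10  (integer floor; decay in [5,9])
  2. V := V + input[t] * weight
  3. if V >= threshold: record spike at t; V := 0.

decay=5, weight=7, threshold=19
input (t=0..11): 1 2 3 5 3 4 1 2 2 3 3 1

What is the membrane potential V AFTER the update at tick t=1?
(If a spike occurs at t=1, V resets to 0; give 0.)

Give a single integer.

Answer: 17

Derivation:
t=0: input=1 -> V=7
t=1: input=2 -> V=17
t=2: input=3 -> V=0 FIRE
t=3: input=5 -> V=0 FIRE
t=4: input=3 -> V=0 FIRE
t=5: input=4 -> V=0 FIRE
t=6: input=1 -> V=7
t=7: input=2 -> V=17
t=8: input=2 -> V=0 FIRE
t=9: input=3 -> V=0 FIRE
t=10: input=3 -> V=0 FIRE
t=11: input=1 -> V=7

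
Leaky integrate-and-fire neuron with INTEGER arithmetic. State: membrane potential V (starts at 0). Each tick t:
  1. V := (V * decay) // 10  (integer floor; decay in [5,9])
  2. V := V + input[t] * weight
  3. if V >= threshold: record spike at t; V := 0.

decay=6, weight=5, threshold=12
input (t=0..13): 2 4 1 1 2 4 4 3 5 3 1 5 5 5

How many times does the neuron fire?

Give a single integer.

t=0: input=2 -> V=10
t=1: input=4 -> V=0 FIRE
t=2: input=1 -> V=5
t=3: input=1 -> V=8
t=4: input=2 -> V=0 FIRE
t=5: input=4 -> V=0 FIRE
t=6: input=4 -> V=0 FIRE
t=7: input=3 -> V=0 FIRE
t=8: input=5 -> V=0 FIRE
t=9: input=3 -> V=0 FIRE
t=10: input=1 -> V=5
t=11: input=5 -> V=0 FIRE
t=12: input=5 -> V=0 FIRE
t=13: input=5 -> V=0 FIRE

Answer: 10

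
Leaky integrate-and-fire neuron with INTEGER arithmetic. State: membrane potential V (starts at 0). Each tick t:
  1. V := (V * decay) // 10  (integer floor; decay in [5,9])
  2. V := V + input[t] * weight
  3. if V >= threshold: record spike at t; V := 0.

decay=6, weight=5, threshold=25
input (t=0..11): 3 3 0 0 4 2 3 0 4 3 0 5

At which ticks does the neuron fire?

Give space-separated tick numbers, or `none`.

t=0: input=3 -> V=15
t=1: input=3 -> V=24
t=2: input=0 -> V=14
t=3: input=0 -> V=8
t=4: input=4 -> V=24
t=5: input=2 -> V=24
t=6: input=3 -> V=0 FIRE
t=7: input=0 -> V=0
t=8: input=4 -> V=20
t=9: input=3 -> V=0 FIRE
t=10: input=0 -> V=0
t=11: input=5 -> V=0 FIRE

Answer: 6 9 11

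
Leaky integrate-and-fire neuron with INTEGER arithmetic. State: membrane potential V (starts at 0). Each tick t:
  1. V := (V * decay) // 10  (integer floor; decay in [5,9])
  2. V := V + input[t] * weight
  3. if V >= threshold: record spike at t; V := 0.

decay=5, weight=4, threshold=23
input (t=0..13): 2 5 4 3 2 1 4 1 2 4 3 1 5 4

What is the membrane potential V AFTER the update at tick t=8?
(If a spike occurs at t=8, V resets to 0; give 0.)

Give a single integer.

Answer: 15

Derivation:
t=0: input=2 -> V=8
t=1: input=5 -> V=0 FIRE
t=2: input=4 -> V=16
t=3: input=3 -> V=20
t=4: input=2 -> V=18
t=5: input=1 -> V=13
t=6: input=4 -> V=22
t=7: input=1 -> V=15
t=8: input=2 -> V=15
t=9: input=4 -> V=0 FIRE
t=10: input=3 -> V=12
t=11: input=1 -> V=10
t=12: input=5 -> V=0 FIRE
t=13: input=4 -> V=16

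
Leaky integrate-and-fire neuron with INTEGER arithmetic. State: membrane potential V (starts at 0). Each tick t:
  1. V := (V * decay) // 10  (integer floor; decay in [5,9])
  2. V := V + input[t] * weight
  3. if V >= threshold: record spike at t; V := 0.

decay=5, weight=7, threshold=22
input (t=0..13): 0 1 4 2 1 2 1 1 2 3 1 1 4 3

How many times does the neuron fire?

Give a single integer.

Answer: 3

Derivation:
t=0: input=0 -> V=0
t=1: input=1 -> V=7
t=2: input=4 -> V=0 FIRE
t=3: input=2 -> V=14
t=4: input=1 -> V=14
t=5: input=2 -> V=21
t=6: input=1 -> V=17
t=7: input=1 -> V=15
t=8: input=2 -> V=21
t=9: input=3 -> V=0 FIRE
t=10: input=1 -> V=7
t=11: input=1 -> V=10
t=12: input=4 -> V=0 FIRE
t=13: input=3 -> V=21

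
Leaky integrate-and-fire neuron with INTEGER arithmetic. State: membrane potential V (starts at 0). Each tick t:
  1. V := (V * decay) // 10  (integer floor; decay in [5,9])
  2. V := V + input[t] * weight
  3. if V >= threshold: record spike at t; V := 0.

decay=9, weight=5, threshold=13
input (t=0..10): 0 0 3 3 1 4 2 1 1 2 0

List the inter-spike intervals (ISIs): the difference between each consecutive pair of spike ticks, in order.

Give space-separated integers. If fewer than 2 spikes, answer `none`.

Answer: 1 2 2 2

Derivation:
t=0: input=0 -> V=0
t=1: input=0 -> V=0
t=2: input=3 -> V=0 FIRE
t=3: input=3 -> V=0 FIRE
t=4: input=1 -> V=5
t=5: input=4 -> V=0 FIRE
t=6: input=2 -> V=10
t=7: input=1 -> V=0 FIRE
t=8: input=1 -> V=5
t=9: input=2 -> V=0 FIRE
t=10: input=0 -> V=0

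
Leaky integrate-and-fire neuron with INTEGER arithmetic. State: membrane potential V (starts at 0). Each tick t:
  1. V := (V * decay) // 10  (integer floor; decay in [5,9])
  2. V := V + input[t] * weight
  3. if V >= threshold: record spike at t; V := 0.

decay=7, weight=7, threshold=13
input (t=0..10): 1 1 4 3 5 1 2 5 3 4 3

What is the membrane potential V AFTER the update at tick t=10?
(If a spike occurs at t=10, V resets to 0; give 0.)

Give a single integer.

Answer: 0

Derivation:
t=0: input=1 -> V=7
t=1: input=1 -> V=11
t=2: input=4 -> V=0 FIRE
t=3: input=3 -> V=0 FIRE
t=4: input=5 -> V=0 FIRE
t=5: input=1 -> V=7
t=6: input=2 -> V=0 FIRE
t=7: input=5 -> V=0 FIRE
t=8: input=3 -> V=0 FIRE
t=9: input=4 -> V=0 FIRE
t=10: input=3 -> V=0 FIRE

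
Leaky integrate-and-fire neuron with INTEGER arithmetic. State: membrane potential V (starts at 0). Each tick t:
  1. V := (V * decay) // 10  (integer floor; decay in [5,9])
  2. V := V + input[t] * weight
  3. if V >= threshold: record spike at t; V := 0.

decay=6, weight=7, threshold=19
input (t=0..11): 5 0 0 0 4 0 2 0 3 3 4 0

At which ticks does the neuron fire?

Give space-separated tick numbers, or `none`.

Answer: 0 4 8 9 10

Derivation:
t=0: input=5 -> V=0 FIRE
t=1: input=0 -> V=0
t=2: input=0 -> V=0
t=3: input=0 -> V=0
t=4: input=4 -> V=0 FIRE
t=5: input=0 -> V=0
t=6: input=2 -> V=14
t=7: input=0 -> V=8
t=8: input=3 -> V=0 FIRE
t=9: input=3 -> V=0 FIRE
t=10: input=4 -> V=0 FIRE
t=11: input=0 -> V=0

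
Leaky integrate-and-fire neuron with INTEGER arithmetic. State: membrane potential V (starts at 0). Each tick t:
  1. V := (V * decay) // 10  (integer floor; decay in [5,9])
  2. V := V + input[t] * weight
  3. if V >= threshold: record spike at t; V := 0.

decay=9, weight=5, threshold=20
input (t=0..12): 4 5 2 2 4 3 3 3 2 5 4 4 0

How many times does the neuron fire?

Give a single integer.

Answer: 8

Derivation:
t=0: input=4 -> V=0 FIRE
t=1: input=5 -> V=0 FIRE
t=2: input=2 -> V=10
t=3: input=2 -> V=19
t=4: input=4 -> V=0 FIRE
t=5: input=3 -> V=15
t=6: input=3 -> V=0 FIRE
t=7: input=3 -> V=15
t=8: input=2 -> V=0 FIRE
t=9: input=5 -> V=0 FIRE
t=10: input=4 -> V=0 FIRE
t=11: input=4 -> V=0 FIRE
t=12: input=0 -> V=0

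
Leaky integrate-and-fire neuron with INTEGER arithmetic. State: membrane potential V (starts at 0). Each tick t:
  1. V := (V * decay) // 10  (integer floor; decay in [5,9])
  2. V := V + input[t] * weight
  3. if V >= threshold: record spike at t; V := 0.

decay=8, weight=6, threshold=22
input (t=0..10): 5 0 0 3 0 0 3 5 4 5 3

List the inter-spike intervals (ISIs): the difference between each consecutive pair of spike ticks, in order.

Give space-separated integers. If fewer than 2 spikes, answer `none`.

Answer: 6 1 1 1

Derivation:
t=0: input=5 -> V=0 FIRE
t=1: input=0 -> V=0
t=2: input=0 -> V=0
t=3: input=3 -> V=18
t=4: input=0 -> V=14
t=5: input=0 -> V=11
t=6: input=3 -> V=0 FIRE
t=7: input=5 -> V=0 FIRE
t=8: input=4 -> V=0 FIRE
t=9: input=5 -> V=0 FIRE
t=10: input=3 -> V=18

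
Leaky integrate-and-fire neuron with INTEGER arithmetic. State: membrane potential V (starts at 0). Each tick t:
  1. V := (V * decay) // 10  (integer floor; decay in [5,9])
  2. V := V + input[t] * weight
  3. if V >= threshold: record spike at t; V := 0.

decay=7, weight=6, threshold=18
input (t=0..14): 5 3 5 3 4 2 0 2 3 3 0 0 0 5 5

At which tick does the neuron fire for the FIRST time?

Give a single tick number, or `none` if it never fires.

Answer: 0

Derivation:
t=0: input=5 -> V=0 FIRE
t=1: input=3 -> V=0 FIRE
t=2: input=5 -> V=0 FIRE
t=3: input=3 -> V=0 FIRE
t=4: input=4 -> V=0 FIRE
t=5: input=2 -> V=12
t=6: input=0 -> V=8
t=7: input=2 -> V=17
t=8: input=3 -> V=0 FIRE
t=9: input=3 -> V=0 FIRE
t=10: input=0 -> V=0
t=11: input=0 -> V=0
t=12: input=0 -> V=0
t=13: input=5 -> V=0 FIRE
t=14: input=5 -> V=0 FIRE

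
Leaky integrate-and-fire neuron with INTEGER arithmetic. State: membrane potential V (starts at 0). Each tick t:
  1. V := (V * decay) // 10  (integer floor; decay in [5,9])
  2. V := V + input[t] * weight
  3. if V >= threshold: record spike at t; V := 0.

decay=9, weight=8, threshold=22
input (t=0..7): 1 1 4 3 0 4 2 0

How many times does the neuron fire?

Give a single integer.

t=0: input=1 -> V=8
t=1: input=1 -> V=15
t=2: input=4 -> V=0 FIRE
t=3: input=3 -> V=0 FIRE
t=4: input=0 -> V=0
t=5: input=4 -> V=0 FIRE
t=6: input=2 -> V=16
t=7: input=0 -> V=14

Answer: 3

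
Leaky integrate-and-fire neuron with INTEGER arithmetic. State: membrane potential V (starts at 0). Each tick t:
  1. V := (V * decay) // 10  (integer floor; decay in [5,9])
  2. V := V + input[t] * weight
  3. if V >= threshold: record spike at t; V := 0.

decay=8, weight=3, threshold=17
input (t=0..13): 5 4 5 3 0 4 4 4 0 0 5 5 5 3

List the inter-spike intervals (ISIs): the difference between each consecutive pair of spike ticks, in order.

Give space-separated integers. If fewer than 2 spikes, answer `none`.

Answer: 2 3 4 2

Derivation:
t=0: input=5 -> V=15
t=1: input=4 -> V=0 FIRE
t=2: input=5 -> V=15
t=3: input=3 -> V=0 FIRE
t=4: input=0 -> V=0
t=5: input=4 -> V=12
t=6: input=4 -> V=0 FIRE
t=7: input=4 -> V=12
t=8: input=0 -> V=9
t=9: input=0 -> V=7
t=10: input=5 -> V=0 FIRE
t=11: input=5 -> V=15
t=12: input=5 -> V=0 FIRE
t=13: input=3 -> V=9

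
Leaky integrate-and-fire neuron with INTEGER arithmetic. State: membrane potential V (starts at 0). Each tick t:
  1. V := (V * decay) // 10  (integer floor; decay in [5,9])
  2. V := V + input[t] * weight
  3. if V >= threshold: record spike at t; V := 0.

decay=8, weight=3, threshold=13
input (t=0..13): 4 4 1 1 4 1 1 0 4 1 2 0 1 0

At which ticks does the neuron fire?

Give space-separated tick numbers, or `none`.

Answer: 1 4 8

Derivation:
t=0: input=4 -> V=12
t=1: input=4 -> V=0 FIRE
t=2: input=1 -> V=3
t=3: input=1 -> V=5
t=4: input=4 -> V=0 FIRE
t=5: input=1 -> V=3
t=6: input=1 -> V=5
t=7: input=0 -> V=4
t=8: input=4 -> V=0 FIRE
t=9: input=1 -> V=3
t=10: input=2 -> V=8
t=11: input=0 -> V=6
t=12: input=1 -> V=7
t=13: input=0 -> V=5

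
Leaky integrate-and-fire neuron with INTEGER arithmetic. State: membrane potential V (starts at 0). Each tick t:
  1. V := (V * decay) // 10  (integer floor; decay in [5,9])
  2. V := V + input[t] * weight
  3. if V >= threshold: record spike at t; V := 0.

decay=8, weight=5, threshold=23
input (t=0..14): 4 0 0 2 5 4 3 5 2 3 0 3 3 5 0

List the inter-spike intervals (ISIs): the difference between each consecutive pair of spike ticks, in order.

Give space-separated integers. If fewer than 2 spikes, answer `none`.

Answer: 2 1 2 3 1

Derivation:
t=0: input=4 -> V=20
t=1: input=0 -> V=16
t=2: input=0 -> V=12
t=3: input=2 -> V=19
t=4: input=5 -> V=0 FIRE
t=5: input=4 -> V=20
t=6: input=3 -> V=0 FIRE
t=7: input=5 -> V=0 FIRE
t=8: input=2 -> V=10
t=9: input=3 -> V=0 FIRE
t=10: input=0 -> V=0
t=11: input=3 -> V=15
t=12: input=3 -> V=0 FIRE
t=13: input=5 -> V=0 FIRE
t=14: input=0 -> V=0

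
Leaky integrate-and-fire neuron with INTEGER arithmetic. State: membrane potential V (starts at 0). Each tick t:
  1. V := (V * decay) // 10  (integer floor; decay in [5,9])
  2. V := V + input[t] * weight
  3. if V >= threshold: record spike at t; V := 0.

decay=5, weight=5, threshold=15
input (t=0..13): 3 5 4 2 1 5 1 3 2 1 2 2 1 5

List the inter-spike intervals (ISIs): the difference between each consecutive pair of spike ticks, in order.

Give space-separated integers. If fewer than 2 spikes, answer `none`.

Answer: 1 1 3 2 3 3

Derivation:
t=0: input=3 -> V=0 FIRE
t=1: input=5 -> V=0 FIRE
t=2: input=4 -> V=0 FIRE
t=3: input=2 -> V=10
t=4: input=1 -> V=10
t=5: input=5 -> V=0 FIRE
t=6: input=1 -> V=5
t=7: input=3 -> V=0 FIRE
t=8: input=2 -> V=10
t=9: input=1 -> V=10
t=10: input=2 -> V=0 FIRE
t=11: input=2 -> V=10
t=12: input=1 -> V=10
t=13: input=5 -> V=0 FIRE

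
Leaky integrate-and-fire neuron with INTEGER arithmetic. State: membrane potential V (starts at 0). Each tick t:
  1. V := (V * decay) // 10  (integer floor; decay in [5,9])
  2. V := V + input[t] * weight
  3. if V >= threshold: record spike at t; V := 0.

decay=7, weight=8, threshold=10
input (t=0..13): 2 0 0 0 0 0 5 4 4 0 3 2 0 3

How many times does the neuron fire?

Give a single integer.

Answer: 7

Derivation:
t=0: input=2 -> V=0 FIRE
t=1: input=0 -> V=0
t=2: input=0 -> V=0
t=3: input=0 -> V=0
t=4: input=0 -> V=0
t=5: input=0 -> V=0
t=6: input=5 -> V=0 FIRE
t=7: input=4 -> V=0 FIRE
t=8: input=4 -> V=0 FIRE
t=9: input=0 -> V=0
t=10: input=3 -> V=0 FIRE
t=11: input=2 -> V=0 FIRE
t=12: input=0 -> V=0
t=13: input=3 -> V=0 FIRE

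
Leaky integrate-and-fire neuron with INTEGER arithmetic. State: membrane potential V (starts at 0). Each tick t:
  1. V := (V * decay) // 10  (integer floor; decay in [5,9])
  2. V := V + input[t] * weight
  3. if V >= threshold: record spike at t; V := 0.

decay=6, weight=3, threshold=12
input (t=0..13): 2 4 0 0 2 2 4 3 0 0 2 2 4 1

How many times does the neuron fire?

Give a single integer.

t=0: input=2 -> V=6
t=1: input=4 -> V=0 FIRE
t=2: input=0 -> V=0
t=3: input=0 -> V=0
t=4: input=2 -> V=6
t=5: input=2 -> V=9
t=6: input=4 -> V=0 FIRE
t=7: input=3 -> V=9
t=8: input=0 -> V=5
t=9: input=0 -> V=3
t=10: input=2 -> V=7
t=11: input=2 -> V=10
t=12: input=4 -> V=0 FIRE
t=13: input=1 -> V=3

Answer: 3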